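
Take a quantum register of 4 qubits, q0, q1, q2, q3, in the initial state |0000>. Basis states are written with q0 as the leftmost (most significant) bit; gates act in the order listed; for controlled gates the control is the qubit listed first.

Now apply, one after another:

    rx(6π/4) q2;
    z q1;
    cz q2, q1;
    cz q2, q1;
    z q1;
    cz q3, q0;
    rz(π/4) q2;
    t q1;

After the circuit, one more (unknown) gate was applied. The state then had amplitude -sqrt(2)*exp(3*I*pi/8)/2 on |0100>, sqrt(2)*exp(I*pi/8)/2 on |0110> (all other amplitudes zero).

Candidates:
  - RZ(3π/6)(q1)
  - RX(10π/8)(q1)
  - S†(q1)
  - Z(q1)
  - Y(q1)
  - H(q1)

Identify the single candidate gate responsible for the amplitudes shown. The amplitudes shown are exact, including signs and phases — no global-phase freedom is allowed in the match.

The applied gate was Y(q1).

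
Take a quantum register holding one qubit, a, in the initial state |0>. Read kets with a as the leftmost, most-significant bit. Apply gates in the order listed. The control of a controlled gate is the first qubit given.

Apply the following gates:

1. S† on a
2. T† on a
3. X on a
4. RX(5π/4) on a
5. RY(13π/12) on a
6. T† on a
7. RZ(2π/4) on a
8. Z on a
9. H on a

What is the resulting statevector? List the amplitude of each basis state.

The resulting statevector has amplitude (-sqrt(3) - sqrt(2) + 1 - (-sqrt(3) - 1 + sqrt(6) + I + sqrt(3)*I + sqrt(6)*I)*exp(I*pi/4) - sqrt(2)*I - I + sqrt(3)*I)*exp(3*I*pi/4)/8 on |0>, (-sqrt(3) - sqrt(2) + 1 - sqrt(2)*I - I + sqrt(3)*I - (-sqrt(6) + 1 + sqrt(3) - sqrt(6)*I - sqrt(3)*I - I)*exp(I*pi/4))*exp(3*I*pi/4)/8 on |1>.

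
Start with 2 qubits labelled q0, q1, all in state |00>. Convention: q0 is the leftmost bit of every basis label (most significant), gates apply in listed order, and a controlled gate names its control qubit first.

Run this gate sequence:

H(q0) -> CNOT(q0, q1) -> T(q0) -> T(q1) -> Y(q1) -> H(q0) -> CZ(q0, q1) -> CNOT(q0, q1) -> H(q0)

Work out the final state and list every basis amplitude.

After the circuit, the state carries amplitude sqrt(2)*(1 - I)/4 on |00>, sqrt(2)*(-1 + I)/4 on |01>, sqrt(2)*(1 + I)/4 on |10>, sqrt(2)*(1 + I)/4 on |11>.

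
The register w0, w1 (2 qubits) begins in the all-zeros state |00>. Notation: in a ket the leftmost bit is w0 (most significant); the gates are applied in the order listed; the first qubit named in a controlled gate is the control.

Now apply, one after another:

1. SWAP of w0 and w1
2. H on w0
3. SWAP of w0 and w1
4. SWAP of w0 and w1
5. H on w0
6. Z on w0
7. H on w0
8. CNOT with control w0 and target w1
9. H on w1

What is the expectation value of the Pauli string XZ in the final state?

The expectation value of XZ is 1. Key observation: gates 2-5 undo each other exactly, leaving only the rest of the circuit to track.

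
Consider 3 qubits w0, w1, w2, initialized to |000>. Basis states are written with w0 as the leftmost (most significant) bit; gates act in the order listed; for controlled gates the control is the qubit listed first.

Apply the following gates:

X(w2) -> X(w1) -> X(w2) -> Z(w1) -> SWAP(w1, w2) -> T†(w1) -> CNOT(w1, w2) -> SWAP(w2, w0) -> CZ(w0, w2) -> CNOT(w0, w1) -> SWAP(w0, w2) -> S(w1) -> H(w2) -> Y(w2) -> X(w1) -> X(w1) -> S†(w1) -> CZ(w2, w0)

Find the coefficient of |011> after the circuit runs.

The amplitude on |011> is -sqrt(2)*I/2.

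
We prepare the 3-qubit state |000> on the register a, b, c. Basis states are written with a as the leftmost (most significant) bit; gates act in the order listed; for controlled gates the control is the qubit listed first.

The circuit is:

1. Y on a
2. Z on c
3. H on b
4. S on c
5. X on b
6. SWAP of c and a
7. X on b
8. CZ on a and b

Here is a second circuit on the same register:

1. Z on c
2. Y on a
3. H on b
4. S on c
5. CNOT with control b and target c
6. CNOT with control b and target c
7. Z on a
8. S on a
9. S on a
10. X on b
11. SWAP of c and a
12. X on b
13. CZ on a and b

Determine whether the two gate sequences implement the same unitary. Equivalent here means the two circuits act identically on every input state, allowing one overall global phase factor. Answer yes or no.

Yes — the two circuits implement the same unitary up to a global phase.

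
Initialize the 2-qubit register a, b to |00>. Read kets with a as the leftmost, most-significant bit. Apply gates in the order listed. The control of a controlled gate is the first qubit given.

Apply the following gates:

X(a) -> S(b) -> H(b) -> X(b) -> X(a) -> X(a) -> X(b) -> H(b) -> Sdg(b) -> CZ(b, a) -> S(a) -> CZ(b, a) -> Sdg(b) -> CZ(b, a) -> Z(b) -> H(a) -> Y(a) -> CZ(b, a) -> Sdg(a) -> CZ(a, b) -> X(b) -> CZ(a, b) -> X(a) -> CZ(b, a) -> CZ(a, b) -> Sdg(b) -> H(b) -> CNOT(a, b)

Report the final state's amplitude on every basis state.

The resulting statevector has amplitude -1/2 on |00>, 1/2 on |01>, -I/2 on |10>, I/2 on |11>. Key observation: gates 2-9 undo each other exactly, leaving only the rest of the circuit to track.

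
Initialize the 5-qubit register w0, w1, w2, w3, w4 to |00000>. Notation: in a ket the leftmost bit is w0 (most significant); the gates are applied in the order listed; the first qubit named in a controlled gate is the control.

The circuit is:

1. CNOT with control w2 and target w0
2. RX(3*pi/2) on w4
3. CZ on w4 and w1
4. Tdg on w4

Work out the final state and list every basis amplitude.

After the circuit, the state carries amplitude -sqrt(2)/2 on |00000>, -sqrt(2)*exp(I*pi/4)/2 on |00001>, and 0 on every other basis state.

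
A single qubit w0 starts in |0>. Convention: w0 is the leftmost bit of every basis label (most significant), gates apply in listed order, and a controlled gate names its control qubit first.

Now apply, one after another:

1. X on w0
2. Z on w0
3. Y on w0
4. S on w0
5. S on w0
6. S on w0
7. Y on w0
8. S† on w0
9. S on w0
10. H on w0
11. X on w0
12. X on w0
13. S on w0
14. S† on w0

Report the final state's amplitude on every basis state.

After the circuit, the state carries amplitude -sqrt(2)/2 on |0>, sqrt(2)/2 on |1>.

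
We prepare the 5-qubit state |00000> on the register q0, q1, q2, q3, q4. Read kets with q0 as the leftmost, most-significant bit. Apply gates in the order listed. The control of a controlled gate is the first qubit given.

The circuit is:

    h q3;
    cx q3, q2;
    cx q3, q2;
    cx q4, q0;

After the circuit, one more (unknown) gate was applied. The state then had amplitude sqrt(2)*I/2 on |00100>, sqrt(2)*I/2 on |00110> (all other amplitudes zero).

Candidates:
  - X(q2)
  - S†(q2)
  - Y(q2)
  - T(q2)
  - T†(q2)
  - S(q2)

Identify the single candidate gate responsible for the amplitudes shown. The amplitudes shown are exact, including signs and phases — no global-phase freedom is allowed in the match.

The unique candidate consistent with the amplitudes is Y(q2).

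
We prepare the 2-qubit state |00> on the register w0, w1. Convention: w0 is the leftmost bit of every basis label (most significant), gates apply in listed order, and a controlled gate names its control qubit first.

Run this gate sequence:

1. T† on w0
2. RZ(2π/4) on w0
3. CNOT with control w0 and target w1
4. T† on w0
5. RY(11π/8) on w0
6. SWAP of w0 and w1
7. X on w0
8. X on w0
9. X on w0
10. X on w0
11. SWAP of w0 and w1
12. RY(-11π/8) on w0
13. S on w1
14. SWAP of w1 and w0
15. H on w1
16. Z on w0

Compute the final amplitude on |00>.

The final state's coefficient on |00> equals -sqrt(2)*exp(3*I*pi/4)/2.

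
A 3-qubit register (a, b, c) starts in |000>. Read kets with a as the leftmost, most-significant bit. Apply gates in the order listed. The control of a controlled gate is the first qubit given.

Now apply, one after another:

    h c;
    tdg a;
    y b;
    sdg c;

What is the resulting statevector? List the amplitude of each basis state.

After the circuit, the state carries amplitude sqrt(2)*I/2 on |010>, sqrt(2)/2 on |011>, and 0 on every other basis state.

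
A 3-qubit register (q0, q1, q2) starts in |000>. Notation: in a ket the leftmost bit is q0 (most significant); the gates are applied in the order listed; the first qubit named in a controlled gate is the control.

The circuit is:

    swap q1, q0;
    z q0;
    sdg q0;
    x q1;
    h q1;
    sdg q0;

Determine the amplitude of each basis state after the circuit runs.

After the circuit, the state carries amplitude sqrt(2)/2 on |000>, -sqrt(2)/2 on |010>, and 0 on every other basis state.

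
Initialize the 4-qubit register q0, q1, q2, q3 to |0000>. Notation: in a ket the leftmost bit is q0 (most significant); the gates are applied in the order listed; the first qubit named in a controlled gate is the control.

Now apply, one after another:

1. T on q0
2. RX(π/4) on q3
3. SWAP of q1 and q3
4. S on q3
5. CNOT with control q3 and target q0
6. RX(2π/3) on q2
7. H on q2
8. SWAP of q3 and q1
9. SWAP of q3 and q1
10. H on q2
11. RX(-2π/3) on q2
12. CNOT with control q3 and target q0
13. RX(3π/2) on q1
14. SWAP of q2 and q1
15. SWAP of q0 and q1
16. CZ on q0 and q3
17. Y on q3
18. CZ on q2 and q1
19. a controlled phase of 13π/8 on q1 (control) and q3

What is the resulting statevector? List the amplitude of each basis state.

The final amplitudes are -sqrt(2)*I*sqrt(sqrt(2) + 2)/4 - sqrt(2)*I*sqrt(2 - sqrt(2))/4 on |0001>, sqrt(2)*(-sqrt(2 - sqrt(2)) + sqrt(sqrt(2) + 2))/4 on |0011>, and 0 on every other basis state.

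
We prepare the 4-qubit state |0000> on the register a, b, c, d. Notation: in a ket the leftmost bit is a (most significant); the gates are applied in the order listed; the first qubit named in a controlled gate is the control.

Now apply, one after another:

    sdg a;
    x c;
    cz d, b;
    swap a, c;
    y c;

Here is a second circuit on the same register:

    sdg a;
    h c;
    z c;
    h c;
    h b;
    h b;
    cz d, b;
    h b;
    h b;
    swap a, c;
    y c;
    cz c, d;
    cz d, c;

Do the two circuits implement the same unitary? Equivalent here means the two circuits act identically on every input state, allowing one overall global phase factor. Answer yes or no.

Yes: on every input state the two circuits agree up to one overall phase factor.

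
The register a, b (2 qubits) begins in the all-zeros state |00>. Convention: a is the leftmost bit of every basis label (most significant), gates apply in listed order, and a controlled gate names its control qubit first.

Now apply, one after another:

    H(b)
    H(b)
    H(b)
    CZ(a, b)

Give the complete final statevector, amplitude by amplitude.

The resulting statevector has amplitude sqrt(2)/2 on |00>, sqrt(2)/2 on |01>, 0 on |10>, 0 on |11>.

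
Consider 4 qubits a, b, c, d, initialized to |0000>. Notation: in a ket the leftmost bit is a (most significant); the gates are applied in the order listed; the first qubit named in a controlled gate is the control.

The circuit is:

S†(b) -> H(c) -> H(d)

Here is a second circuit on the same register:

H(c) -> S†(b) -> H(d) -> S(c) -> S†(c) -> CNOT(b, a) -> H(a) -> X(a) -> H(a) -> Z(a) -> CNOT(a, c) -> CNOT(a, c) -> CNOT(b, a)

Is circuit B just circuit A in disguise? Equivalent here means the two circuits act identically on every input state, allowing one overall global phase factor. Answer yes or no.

Yes, they are equivalent — the unitaries differ by at most a global phase.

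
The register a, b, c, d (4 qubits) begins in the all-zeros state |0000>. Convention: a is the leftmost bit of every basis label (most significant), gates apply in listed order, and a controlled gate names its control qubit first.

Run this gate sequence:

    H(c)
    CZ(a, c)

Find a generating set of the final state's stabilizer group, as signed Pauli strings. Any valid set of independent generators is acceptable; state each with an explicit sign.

The final state is stabilized by the group generated by +IIXI, +ZIII, +IZII, +IIIZ; other independent generating sets are equally valid.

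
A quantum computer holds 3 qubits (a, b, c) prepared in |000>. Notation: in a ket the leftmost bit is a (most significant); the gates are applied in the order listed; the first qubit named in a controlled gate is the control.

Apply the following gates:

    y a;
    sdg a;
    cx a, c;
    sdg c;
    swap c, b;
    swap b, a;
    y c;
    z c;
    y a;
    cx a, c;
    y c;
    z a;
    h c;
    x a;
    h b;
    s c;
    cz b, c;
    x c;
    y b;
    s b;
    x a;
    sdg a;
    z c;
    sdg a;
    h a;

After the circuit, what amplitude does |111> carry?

The final state's coefficient on |111> equals sqrt(2)/4.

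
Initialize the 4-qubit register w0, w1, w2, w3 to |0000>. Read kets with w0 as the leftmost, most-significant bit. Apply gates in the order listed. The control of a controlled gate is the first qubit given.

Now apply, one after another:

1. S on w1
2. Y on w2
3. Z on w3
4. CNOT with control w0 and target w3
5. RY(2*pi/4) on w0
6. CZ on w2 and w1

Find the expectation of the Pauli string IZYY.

In the final state, IZYY has expectation 0.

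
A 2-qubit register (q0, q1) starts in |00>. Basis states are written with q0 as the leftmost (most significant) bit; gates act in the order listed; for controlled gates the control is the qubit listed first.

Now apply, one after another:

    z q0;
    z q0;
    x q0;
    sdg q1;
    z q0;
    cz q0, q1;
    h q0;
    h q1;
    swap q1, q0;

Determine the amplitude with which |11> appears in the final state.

The final state's coefficient on |11> equals 1/2.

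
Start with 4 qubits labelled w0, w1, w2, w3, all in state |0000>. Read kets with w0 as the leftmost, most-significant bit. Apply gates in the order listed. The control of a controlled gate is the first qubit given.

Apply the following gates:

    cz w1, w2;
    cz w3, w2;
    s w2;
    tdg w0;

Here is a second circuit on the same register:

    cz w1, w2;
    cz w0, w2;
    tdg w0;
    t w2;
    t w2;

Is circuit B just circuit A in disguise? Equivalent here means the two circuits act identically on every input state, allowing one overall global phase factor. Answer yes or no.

No — the two circuits implement different unitaries, even allowing a global phase.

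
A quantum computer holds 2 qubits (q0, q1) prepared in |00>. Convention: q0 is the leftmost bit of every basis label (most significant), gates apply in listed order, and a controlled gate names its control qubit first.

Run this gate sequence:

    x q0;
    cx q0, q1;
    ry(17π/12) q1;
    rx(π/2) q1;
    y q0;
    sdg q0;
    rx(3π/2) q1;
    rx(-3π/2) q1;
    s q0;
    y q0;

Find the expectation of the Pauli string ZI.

The expectation value of ZI is -1. Key observation: gates 5-10 undo each other exactly, leaving only the rest of the circuit to track.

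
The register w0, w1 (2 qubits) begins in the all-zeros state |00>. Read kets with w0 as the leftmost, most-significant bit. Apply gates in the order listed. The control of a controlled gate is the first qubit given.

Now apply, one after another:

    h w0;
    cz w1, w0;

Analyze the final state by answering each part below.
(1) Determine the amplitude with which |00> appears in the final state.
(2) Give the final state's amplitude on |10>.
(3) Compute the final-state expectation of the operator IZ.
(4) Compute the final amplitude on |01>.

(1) The final state's coefficient on |00> equals sqrt(2)/2.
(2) |10> carries amplitude sqrt(2)/2 in the final state.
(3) The observable IZ averages to 1.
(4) The final state's coefficient on |01> equals 0.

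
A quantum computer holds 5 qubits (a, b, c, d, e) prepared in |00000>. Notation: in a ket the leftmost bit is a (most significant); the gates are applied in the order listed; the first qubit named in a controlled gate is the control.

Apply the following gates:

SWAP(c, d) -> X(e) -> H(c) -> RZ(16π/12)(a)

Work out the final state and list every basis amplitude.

The resulting statevector has amplitude -sqrt(2)*exp(I*pi/3)/2 on |00001>, -sqrt(2)*exp(I*pi/3)/2 on |00101>, and 0 on every other basis state.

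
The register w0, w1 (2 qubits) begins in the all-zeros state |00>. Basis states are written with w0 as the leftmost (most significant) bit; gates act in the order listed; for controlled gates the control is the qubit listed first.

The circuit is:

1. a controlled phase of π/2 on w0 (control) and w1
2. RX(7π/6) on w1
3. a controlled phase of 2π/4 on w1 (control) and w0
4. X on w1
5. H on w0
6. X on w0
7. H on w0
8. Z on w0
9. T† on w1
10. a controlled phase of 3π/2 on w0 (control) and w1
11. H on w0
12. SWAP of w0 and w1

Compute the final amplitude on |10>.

The final state's coefficient on |10> equals (-1 + sqrt(3))*exp(3*I*pi/4)/4. Key observation: gates 5-8 undo each other exactly, leaving only the rest of the circuit to track.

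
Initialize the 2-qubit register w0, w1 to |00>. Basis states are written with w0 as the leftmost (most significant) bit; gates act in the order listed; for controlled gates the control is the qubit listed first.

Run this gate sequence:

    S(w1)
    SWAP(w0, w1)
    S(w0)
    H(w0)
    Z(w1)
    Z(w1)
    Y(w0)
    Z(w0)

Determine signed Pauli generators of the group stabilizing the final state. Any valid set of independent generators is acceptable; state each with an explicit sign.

The stabilizer group can be generated by +XI, +IZ, among other valid generating sets.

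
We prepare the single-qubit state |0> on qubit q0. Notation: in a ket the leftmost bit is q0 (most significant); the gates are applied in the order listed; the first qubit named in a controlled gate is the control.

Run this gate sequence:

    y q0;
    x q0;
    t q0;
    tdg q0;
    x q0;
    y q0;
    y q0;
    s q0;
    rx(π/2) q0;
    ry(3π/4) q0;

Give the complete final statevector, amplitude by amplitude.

The final amplitudes are sqrt(2)*sqrt(sqrt(2) + 2)/4 + sqrt(2)*I*sqrt(2 - sqrt(2))/4 on |0>, -sqrt(2)*sqrt(2 - sqrt(2))/4 + sqrt(2)*I*sqrt(sqrt(2) + 2)/4 on |1>. Key observation: gates 1-6 undo each other exactly, leaving only the rest of the circuit to track.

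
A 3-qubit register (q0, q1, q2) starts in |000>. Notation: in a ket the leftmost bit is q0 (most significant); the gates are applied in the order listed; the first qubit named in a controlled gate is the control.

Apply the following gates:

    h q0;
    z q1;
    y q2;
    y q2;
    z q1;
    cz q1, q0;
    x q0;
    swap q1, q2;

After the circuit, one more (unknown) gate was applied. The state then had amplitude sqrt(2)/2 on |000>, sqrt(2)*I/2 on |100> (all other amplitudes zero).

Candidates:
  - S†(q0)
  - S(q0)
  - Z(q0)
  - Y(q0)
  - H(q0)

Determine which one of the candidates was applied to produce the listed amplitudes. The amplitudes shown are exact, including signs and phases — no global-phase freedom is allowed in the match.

It was S(q0) that produced the state shown. Key observation: steps 2-5 multiply out to the identity, so the circuit reduces to the remaining gates.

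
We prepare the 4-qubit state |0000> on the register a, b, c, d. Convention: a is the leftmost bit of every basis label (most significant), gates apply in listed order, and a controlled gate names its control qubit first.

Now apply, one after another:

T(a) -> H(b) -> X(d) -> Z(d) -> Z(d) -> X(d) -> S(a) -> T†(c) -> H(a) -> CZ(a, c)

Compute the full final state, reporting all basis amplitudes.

After the circuit, the state carries amplitude 1/2 on |0000>, 1/2 on |0100>, 1/2 on |1000>, 1/2 on |1100>, and 0 on every other basis state. Key observation: steps 3-6 multiply out to the identity, so the circuit reduces to the remaining gates.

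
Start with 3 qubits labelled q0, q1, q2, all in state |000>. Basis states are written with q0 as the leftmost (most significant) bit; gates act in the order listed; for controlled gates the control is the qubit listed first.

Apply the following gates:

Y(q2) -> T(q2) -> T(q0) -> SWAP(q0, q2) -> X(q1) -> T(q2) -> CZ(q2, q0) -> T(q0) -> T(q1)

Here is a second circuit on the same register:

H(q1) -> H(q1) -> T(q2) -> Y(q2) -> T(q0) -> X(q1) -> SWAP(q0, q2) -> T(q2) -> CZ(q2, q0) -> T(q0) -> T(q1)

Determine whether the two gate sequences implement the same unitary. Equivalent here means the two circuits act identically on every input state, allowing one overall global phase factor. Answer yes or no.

No — the two circuits implement different unitaries, even allowing a global phase.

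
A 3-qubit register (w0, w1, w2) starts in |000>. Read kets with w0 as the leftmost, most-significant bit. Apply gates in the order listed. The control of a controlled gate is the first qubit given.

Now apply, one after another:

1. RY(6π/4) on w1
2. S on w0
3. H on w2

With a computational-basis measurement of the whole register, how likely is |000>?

A full measurement returns |000> with probability 1/4.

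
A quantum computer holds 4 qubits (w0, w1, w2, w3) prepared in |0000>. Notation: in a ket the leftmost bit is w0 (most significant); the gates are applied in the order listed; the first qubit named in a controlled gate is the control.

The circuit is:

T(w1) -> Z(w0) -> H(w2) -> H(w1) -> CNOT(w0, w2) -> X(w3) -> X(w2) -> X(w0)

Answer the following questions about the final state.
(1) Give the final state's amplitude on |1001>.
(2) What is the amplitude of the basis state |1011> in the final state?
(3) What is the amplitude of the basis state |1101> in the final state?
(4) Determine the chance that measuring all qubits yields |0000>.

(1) |1001> carries amplitude 1/2 in the final state.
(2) |1011> carries amplitude 1/2 in the final state.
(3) The final state's coefficient on |1101> equals 1/2.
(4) Outcome |0000> occurs with probability 0.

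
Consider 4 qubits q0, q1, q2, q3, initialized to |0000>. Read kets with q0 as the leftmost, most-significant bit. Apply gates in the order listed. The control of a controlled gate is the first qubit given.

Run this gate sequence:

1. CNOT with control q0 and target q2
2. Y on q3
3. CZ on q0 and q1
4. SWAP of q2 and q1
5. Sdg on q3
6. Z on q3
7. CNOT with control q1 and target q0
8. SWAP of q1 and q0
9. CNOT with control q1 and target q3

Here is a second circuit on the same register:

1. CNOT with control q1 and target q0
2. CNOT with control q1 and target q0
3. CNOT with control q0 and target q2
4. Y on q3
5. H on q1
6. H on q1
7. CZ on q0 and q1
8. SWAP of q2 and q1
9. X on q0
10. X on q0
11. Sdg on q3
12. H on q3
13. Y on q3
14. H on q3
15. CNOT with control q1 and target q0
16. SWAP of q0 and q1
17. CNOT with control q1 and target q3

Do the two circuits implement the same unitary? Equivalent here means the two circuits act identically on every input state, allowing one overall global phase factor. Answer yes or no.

No: there is an input state on which the two circuits produce genuinely different outputs (not merely differing by a phase).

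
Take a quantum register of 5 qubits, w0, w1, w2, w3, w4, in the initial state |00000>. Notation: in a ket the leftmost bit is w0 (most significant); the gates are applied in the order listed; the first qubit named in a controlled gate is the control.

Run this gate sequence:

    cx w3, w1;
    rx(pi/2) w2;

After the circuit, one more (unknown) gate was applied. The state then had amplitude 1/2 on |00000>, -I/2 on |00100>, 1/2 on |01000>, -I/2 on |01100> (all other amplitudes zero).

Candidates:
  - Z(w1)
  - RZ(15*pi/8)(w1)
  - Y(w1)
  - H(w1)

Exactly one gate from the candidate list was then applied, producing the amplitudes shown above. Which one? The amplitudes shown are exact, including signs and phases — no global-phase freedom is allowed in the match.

The unique candidate consistent with the amplitudes is H(w1).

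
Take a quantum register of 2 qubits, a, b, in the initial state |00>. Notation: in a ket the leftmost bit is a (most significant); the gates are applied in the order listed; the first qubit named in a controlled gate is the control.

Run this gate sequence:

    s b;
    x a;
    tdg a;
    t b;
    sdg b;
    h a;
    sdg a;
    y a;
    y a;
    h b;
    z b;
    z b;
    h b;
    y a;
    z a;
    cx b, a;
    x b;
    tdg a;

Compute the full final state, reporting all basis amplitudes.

The final amplitudes are 0 on |00>, -sqrt(2)*exp(3*I*pi/4)/2 on |01>, 0 on |10>, -sqrt(2)/2 on |11>. Key observation: the block from step 9 through step 14 cancels to the identity and can be dropped.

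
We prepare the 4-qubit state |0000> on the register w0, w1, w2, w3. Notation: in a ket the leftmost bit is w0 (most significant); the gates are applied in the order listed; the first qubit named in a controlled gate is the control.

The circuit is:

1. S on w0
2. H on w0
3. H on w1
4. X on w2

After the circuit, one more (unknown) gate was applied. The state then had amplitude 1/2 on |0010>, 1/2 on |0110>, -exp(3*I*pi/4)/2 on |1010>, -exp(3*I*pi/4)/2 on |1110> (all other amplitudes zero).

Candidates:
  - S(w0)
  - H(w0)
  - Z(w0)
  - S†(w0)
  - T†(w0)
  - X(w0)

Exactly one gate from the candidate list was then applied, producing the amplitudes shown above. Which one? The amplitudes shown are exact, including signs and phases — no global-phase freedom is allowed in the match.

It was T†(w0) that produced the state shown.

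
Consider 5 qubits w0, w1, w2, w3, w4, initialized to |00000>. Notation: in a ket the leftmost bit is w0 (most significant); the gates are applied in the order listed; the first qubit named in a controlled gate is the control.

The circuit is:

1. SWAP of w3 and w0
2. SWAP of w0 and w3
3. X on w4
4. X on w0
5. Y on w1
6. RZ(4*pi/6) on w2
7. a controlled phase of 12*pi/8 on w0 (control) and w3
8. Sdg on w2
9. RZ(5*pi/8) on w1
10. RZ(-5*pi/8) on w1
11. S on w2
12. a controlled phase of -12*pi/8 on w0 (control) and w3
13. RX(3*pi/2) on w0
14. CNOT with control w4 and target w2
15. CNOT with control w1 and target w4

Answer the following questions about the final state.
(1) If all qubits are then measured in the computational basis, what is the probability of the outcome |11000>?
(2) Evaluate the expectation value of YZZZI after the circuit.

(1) A full measurement returns |11000> with probability 0. Key observation: the block from step 7 through step 12 cancels to the identity and can be dropped.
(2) The observable YZZZI averages to -1.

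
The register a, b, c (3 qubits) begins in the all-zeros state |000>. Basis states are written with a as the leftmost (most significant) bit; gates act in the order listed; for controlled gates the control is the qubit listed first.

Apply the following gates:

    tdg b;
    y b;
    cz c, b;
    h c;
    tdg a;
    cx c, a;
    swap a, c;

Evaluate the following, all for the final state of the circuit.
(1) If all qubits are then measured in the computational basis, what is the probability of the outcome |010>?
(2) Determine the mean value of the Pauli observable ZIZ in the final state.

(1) A full measurement returns |010> with probability 1/2.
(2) In the final state, ZIZ has expectation 1.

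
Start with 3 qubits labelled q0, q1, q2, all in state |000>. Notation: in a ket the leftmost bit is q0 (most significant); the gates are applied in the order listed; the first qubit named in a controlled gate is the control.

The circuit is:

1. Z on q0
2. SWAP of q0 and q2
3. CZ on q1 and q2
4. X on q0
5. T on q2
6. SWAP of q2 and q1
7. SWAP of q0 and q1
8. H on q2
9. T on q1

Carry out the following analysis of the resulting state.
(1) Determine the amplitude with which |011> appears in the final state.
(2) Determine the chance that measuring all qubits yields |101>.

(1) |011> carries amplitude sqrt(2)*exp(I*pi/4)/2 in the final state.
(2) A full measurement returns |101> with probability 0.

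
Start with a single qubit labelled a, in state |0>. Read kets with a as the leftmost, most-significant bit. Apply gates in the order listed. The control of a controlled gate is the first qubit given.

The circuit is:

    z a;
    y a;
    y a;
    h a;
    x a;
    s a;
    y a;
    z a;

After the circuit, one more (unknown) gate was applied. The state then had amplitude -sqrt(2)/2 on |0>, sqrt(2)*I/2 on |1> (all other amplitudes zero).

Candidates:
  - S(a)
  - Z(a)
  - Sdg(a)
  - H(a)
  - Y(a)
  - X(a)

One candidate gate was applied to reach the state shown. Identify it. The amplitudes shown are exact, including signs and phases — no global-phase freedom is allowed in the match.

It was Y(a) that produced the state shown.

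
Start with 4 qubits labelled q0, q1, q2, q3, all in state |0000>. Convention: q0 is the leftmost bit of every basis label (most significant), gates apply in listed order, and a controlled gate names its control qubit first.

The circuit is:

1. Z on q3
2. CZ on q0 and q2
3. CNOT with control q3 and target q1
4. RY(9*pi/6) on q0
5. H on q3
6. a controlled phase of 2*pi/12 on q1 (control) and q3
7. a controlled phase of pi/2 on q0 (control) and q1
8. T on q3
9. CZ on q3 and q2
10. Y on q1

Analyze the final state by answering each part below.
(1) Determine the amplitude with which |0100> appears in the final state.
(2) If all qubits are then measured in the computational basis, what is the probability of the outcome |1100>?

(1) The amplitude on |0100> is -I/2.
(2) The probability of measuring |1100> is 1/4.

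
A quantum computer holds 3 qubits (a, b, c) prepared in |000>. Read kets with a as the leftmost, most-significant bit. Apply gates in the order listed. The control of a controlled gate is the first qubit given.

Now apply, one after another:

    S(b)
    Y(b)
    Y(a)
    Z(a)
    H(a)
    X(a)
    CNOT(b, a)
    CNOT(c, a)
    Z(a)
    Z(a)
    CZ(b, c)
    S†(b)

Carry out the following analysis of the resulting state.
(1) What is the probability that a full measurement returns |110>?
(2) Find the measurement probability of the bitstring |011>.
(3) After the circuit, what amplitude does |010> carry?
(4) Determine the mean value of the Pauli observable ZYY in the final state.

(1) A full measurement returns |110> with probability 1/2.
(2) A full measurement returns |011> with probability 0.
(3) |010> carries amplitude -sqrt(2)*I/2 in the final state.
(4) In the final state, ZYY has expectation 0.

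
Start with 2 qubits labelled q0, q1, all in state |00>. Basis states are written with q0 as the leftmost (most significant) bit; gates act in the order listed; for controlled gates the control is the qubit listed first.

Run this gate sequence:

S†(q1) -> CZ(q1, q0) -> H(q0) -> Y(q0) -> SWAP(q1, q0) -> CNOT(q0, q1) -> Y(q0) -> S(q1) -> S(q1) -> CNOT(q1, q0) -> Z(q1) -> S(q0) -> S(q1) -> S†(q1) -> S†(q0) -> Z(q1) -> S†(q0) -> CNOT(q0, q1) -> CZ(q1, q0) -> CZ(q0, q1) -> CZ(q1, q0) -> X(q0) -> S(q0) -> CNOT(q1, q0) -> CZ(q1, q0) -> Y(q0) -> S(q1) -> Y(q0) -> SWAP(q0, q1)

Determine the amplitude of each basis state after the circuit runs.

The final amplitudes are 0 on |00>, 0 on |01>, -sqrt(2)/2 on |10>, sqrt(2)/2 on |11>.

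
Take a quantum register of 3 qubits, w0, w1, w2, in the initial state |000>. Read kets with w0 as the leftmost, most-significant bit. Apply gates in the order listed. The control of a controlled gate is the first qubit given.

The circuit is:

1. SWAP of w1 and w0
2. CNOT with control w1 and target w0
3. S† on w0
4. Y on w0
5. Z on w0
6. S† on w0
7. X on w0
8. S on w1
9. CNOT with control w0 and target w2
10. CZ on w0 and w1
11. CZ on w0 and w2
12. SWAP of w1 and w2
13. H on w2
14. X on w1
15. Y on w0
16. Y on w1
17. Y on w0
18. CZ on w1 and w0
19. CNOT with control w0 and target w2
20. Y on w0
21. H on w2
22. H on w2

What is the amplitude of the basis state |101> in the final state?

|101> carries amplitude -sqrt(2)/2 in the final state.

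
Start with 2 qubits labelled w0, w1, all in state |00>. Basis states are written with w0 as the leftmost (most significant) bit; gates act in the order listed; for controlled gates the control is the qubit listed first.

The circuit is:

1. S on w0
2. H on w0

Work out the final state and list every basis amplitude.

After the circuit, the state carries amplitude sqrt(2)/2 on |00>, 0 on |01>, sqrt(2)/2 on |10>, 0 on |11>.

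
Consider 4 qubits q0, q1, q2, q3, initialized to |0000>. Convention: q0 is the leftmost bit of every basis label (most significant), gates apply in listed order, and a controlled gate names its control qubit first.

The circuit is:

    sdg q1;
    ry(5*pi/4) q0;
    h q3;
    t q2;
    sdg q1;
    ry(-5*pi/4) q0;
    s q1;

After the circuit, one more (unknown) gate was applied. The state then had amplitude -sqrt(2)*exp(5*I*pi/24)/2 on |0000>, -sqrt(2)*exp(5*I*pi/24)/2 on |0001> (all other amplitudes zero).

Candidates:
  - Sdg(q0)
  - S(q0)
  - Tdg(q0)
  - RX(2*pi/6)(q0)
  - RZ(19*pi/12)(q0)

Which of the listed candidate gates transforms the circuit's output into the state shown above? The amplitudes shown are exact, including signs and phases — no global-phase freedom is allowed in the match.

The applied gate was RZ(19*pi/12)(q0).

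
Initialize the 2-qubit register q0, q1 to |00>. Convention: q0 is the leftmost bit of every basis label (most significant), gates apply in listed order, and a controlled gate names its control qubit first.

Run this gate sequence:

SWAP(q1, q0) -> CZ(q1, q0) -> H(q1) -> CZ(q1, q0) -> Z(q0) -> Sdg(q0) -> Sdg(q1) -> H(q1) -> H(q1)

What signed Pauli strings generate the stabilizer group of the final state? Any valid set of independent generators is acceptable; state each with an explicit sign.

One valid set of independent stabilizer generators is -IY, +ZI (any independent generating set of the same group is equally correct).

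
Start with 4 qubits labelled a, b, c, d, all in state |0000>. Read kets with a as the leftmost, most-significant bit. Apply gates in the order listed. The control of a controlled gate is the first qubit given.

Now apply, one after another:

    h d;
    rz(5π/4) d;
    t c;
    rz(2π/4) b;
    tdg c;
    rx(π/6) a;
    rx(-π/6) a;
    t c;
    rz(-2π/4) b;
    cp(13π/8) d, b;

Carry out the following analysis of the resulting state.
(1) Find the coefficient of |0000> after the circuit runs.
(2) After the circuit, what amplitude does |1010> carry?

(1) The amplitude on |0000> is -sqrt(2)*exp(3*I*pi/8)/2.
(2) The final state's coefficient on |1010> equals 0.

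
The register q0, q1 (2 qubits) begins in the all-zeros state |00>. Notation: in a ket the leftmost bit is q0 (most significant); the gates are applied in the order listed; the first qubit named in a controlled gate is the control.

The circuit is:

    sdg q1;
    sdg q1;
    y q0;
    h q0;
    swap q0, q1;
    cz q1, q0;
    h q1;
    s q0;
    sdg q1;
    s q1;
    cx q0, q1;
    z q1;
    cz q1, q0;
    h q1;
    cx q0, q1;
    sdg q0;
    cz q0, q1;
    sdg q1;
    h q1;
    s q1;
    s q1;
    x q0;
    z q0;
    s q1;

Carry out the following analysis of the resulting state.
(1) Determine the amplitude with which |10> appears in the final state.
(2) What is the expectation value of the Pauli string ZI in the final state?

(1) The amplitude on |10> is -1/2 + I/2.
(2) The observable ZI averages to -1.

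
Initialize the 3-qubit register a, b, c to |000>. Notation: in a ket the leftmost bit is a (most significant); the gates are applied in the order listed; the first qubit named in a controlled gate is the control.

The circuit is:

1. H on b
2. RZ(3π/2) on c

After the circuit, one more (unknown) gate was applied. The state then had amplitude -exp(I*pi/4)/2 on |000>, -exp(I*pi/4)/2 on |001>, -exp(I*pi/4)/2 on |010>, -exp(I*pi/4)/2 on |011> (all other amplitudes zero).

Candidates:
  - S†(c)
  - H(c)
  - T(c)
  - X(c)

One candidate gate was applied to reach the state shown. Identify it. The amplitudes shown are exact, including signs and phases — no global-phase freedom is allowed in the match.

The unique candidate consistent with the amplitudes is H(c).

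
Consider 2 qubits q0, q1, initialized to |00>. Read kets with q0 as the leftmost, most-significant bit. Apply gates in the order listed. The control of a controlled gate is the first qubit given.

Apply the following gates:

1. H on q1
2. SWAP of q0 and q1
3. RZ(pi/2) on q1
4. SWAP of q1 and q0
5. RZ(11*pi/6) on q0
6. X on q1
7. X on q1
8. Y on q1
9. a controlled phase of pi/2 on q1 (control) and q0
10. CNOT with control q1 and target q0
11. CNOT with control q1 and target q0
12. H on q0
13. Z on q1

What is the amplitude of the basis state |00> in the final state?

The amplitude on |00> is exp(I*pi/3)/2. Key observation: the block from step 6 through step 7 cancels to the identity and can be dropped.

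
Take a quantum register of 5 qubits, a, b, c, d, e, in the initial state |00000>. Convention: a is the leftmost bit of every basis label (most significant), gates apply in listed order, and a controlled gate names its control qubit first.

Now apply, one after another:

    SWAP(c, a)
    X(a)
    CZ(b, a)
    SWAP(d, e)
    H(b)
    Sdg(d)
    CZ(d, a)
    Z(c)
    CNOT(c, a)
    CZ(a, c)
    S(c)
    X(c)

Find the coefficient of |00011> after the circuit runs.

The final state's coefficient on |00011> equals 0.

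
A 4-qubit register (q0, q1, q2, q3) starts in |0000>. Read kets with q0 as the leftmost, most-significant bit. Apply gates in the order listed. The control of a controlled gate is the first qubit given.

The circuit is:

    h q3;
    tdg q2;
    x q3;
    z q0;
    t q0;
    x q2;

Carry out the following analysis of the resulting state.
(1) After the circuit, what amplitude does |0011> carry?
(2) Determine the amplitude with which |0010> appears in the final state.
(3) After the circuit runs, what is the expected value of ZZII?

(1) |0011> carries amplitude sqrt(2)/2 in the final state.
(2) The amplitude on |0010> is sqrt(2)/2.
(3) The observable ZZII averages to 1.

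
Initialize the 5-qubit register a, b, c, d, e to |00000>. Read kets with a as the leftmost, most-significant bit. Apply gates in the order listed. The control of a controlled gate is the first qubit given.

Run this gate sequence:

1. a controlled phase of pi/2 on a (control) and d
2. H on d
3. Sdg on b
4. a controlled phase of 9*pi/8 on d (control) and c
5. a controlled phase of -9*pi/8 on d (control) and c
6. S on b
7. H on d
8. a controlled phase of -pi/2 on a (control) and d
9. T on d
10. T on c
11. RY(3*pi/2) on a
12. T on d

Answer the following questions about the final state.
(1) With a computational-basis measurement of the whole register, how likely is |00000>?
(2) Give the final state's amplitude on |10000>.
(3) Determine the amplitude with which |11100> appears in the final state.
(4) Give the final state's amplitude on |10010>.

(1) Outcome |00000> occurs with probability 1/2. Key observation: the block from step 1 through step 8 cancels to the identity and can be dropped.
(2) The amplitude on |10000> is sqrt(2)/2.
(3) |11100> carries amplitude 0 in the final state.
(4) The final state's coefficient on |10010> equals 0.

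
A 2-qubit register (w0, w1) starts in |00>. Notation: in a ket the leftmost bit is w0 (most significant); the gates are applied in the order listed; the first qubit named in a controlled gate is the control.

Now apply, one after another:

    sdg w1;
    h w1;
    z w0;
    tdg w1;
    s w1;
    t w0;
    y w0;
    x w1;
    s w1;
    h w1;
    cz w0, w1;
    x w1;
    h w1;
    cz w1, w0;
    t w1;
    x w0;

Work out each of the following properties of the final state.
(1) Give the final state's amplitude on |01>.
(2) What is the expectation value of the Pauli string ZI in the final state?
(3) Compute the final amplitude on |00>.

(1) |01> carries amplitude -sqrt(2)/2 in the final state.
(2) The observable ZI averages to 1.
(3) The amplitude on |00> is -sqrt(2)/2.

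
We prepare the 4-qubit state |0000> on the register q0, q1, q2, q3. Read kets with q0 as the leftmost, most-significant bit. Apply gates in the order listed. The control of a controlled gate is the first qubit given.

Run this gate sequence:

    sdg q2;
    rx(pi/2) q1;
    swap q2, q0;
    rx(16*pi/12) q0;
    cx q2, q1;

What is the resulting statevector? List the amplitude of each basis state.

After the circuit, the state carries amplitude -sqrt(2)/4 on |0000>, sqrt(2)*I/4 on |0100>, -sqrt(6)*I/4 on |1000>, -sqrt(6)/4 on |1100>, and 0 on every other basis state.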